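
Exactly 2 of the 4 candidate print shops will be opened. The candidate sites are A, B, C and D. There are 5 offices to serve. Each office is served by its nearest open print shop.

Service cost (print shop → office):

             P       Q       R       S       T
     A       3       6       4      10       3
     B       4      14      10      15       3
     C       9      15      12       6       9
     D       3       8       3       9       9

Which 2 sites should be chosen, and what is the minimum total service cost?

With exactly 2 open, each office uses its cheapest among the chosen.
{A, C}: P→A 3, Q→A 6, R→A 4, S→C 6, T→A 3. Service cost 22.
{A, D}: service cost 24
{A, B}: service cost 26
Among all 6 size-2 choices, {A, C} is lowest.

Choose A and C; total service cost 22.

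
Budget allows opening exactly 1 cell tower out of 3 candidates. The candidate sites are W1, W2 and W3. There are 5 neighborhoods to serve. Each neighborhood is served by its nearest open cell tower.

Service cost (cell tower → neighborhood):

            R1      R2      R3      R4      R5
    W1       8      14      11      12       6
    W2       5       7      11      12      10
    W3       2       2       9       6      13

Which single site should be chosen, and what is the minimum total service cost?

With exactly 1 open, each neighborhood uses its cheapest among the chosen.
{W3}: R1→W3 2, R2→W3 2, R3→W3 9, R4→W3 6, R5→W3 13. Service cost 32.
{W2}: service cost 45
{W1}: service cost 51
Among all 3 size-1 choices, {W3} is lowest.

Choose W3 only; total service cost 32.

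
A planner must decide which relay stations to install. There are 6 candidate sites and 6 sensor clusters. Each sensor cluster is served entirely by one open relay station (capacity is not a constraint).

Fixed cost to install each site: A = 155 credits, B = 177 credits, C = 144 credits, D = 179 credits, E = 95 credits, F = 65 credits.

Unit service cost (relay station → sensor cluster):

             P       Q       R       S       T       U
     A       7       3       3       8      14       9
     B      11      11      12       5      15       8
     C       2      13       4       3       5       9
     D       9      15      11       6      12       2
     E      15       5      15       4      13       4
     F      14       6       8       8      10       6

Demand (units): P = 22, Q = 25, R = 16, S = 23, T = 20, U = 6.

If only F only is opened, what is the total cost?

Total cost: 1071

Each sensor cluster is assigned to its cheapest site among the open ones.
{F}: P→F 14·22=308, Q→F 6·25=150, R→F 8·16=128, S→F 8·23=184, T→F 10·20=200, U→F 6·6=36. Service 1006; fixed 65; total 1071.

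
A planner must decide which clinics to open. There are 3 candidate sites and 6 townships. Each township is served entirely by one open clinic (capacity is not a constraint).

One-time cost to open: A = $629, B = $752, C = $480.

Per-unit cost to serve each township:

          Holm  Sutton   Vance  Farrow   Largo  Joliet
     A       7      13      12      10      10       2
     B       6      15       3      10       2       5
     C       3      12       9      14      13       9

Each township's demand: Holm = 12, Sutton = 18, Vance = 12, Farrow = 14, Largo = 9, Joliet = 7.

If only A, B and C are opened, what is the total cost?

Total cost: 2321

Each township is assigned to its cheapest site among the open ones.
{A, B, C}: Holm→C 3·12=36, Sutton→C 12·18=216, Vance→B 3·12=36, Farrow→A 10·14=140, Largo→B 2·9=18, Joliet→A 2·7=14. Service 460; fixed 1861; total 2321.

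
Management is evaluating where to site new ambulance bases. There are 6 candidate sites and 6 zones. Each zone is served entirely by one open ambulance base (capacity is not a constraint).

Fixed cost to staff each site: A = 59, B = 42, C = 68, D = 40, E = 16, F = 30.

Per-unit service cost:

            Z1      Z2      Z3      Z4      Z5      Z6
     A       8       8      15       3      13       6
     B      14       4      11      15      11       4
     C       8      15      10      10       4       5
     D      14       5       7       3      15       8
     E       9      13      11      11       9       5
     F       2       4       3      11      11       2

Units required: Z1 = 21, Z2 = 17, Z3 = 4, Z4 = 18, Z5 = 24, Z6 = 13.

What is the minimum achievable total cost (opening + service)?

For any fixed open set, each zone goes to its cheapest open site; total = fixed + service.
{C, D, F}: Z1→F 2·21=42, Z2→F 4·17=68, Z3→F 3·4=12, Z4→D 3·18=54, Z5→C 4·24=96, Z6→F 2·13=26. Service 298; fixed 138; total 436.
{C, D, E, F}: service 298 + fixed 154 = 452
{A, C, F}: service 298 + fixed 157 = 455
{A, B, C, D, E, F}: Z1→F 2·21=42, Z2→B 4·17=68, Z3→F 3·4=12, Z4→A 3·18=54, Z5→C 4·24=96, Z6→F 2·13=26. Service 298; fixed 255; total 553.
No other subset beats 436.

Minimum total cost: 436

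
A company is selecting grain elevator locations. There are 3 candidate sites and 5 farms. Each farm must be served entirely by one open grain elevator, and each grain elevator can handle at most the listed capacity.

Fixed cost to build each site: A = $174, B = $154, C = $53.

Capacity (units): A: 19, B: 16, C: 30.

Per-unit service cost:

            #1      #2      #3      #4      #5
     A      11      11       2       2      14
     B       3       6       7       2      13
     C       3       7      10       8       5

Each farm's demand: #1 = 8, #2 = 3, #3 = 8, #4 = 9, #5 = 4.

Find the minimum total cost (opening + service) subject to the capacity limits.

Minimum total cost: 326

Open {A, C}: #1→C 3·8=24, #2→C 7·3=21, #3→A 2·8=16, #4→A 2·9=18, #5→C 5·4=20.
Loads: A carries 17/19, C carries 15/30. Service 99; fixed 227; total 326.
Next best feasible plan costs 367.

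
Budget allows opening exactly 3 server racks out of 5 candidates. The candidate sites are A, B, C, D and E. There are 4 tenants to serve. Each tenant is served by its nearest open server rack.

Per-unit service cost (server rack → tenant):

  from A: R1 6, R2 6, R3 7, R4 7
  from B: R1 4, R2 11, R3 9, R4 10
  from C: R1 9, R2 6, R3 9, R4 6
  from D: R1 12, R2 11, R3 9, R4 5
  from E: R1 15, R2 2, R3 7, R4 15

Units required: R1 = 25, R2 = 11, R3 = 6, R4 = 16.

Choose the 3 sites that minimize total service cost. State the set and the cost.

With exactly 3 open, each tenant uses its cheapest among the chosen.
{B, D, E}: R1→B 4·25=100, R2→E 2·11=22, R3→E 7·6=42, R4→D 5·16=80. Service cost 244.
{B, C, E}: service cost 260
{A, B, E}: service cost 276
Among all 10 size-3 choices, {B, D, E} is lowest.

Choose B, D and E; total service cost 244.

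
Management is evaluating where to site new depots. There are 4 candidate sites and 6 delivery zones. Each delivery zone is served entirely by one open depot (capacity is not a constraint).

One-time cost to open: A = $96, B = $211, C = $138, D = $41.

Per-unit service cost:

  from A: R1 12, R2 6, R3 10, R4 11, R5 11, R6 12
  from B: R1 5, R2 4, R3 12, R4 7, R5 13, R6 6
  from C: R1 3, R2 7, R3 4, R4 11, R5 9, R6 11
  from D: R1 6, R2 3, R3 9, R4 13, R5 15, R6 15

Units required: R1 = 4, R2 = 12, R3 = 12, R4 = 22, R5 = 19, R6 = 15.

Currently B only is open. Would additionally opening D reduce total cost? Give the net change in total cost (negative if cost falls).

Yes — net change −7 (cost falls by 7).

Current service cost with {B}: 703.
Adding D: each delivery zone re-picks its cheapest; new service cost 655, saving 48.
Extra fixed cost: 41. Net change = 41 − 48 = -7.
(Totals: 914 → 907.)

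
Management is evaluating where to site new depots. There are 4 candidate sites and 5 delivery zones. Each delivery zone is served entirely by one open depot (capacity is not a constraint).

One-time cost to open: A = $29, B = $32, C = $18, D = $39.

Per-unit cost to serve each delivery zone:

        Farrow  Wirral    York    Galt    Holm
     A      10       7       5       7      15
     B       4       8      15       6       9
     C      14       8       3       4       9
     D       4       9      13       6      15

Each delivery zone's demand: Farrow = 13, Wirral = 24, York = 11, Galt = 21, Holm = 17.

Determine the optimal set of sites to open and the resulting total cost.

Open B and C; minimum total cost 564.

For any fixed open set, each delivery zone goes to its cheapest open site; total = fixed + service.
{B, C}: Farrow→B 4·13=52, Wirral→B 8·24=192, York→C 3·11=33, Galt→C 4·21=84, Holm→B 9·17=153. Service 514; fixed 50; total 564.
{A, B, C}: service 490 + fixed 79 = 569
{C, D}: Farrow→D 4·13=52, Wirral→C 8·24=192, York→C 3·11=33, Galt→C 4·21=84, Holm→C 9·17=153. Service 514; fixed 57; total 571.
{A, B, C, D}: service 490 + fixed 118 = 608
No other subset beats 564.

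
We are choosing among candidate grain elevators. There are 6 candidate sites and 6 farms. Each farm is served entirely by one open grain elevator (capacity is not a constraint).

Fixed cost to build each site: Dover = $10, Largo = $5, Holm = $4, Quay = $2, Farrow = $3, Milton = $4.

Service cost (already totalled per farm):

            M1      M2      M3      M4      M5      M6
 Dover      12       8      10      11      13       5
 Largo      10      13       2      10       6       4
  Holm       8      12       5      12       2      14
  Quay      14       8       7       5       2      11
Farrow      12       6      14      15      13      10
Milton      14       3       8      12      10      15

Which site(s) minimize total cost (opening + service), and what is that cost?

For any fixed open set, each farm goes to its cheapest open site; total = fixed + service.
{Largo, Quay, Milton}: M1→Largo 10, M2→Milton 3, M3→Largo 2, M4→Quay 5, M5→Quay 2, M6→Largo 4. Service 26; fixed 11; total 37.
{Largo, Quay}: service 31 + fixed 7 = 38
{Largo, Holm, Quay, Milton}: service 24 + fixed 15 = 39
{Dover, Largo, Holm, Quay, Farrow, Milton}: M1→Holm 8, M2→Milton 3, M3→Largo 2, M4→Quay 5, M5→Holm 2, M6→Largo 4. Service 24; fixed 28; total 52.
No other subset beats 37.

Open Largo, Quay and Milton; minimum total cost 37.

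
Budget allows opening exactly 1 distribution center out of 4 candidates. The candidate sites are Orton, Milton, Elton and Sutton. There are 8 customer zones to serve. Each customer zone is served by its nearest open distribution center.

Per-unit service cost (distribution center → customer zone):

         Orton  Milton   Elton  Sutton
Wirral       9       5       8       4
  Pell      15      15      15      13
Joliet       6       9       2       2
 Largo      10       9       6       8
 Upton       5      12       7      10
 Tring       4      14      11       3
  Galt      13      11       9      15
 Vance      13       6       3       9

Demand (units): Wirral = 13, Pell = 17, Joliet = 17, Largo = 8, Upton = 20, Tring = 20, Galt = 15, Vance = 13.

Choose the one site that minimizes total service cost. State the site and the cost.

Choose Sutton only; total service cost 973.

With exactly 1 open, each customer zone uses its cheapest among the chosen.
{Sutton}: Wirral→Sutton 4·13=52, Pell→Sutton 13·17=221, Joliet→Sutton 2·17=34, Largo→Sutton 8·8=64, Upton→Sutton 10·20=200, Tring→Sutton 3·20=60, Galt→Sutton 15·15=225, Vance→Sutton 9·13=117. Service cost 973.
{Elton}: service cost 975
{Orton}: service cost 1098
Among all 4 size-1 choices, {Sutton} is lowest.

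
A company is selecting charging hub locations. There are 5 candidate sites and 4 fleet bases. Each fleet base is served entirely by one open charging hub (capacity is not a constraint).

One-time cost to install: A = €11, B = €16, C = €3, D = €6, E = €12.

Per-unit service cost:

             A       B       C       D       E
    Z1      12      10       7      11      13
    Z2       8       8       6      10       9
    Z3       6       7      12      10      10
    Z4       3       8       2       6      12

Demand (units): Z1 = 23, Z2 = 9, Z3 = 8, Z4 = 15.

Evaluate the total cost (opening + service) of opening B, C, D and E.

Each fleet base is assigned to its cheapest site among the open ones.
{B, C, D, E}: Z1→C 7·23=161, Z2→C 6·9=54, Z3→B 7·8=56, Z4→C 2·15=30. Service 301; fixed 37; total 338.

Total cost: 338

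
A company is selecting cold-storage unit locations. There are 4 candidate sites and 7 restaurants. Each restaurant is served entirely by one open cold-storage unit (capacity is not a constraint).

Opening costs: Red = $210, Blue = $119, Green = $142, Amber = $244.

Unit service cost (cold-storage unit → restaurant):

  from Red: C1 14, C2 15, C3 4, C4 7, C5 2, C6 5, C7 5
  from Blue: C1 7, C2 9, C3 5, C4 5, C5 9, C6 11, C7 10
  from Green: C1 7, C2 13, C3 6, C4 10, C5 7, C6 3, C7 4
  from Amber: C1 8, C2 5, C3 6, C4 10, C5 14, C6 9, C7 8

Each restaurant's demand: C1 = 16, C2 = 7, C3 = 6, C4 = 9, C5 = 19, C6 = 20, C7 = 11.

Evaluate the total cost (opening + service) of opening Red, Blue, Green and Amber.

Total cost: 1073

Each restaurant is assigned to its cheapest site among the open ones.
{Red, Blue, Green, Amber}: C1→Blue 7·16=112, C2→Amber 5·7=35, C3→Red 4·6=24, C4→Blue 5·9=45, C5→Red 2·19=38, C6→Green 3·20=60, C7→Green 4·11=44. Service 358; fixed 715; total 1073.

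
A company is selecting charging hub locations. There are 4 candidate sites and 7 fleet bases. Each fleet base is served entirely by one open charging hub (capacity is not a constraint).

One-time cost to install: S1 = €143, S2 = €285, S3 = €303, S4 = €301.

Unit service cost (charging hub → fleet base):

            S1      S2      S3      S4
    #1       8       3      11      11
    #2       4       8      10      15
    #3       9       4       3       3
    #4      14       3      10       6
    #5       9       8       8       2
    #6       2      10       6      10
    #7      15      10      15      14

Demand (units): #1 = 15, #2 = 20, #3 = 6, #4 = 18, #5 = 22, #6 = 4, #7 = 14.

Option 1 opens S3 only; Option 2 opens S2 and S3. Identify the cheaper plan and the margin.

Option 2 is cheaper by 71.

Option 1: {S3}: #1→S3 11·15=165, #2→S3 10·20=200, #3→S3 3·6=18, #4→S3 10·18=180, #5→S3 8·22=176, #6→S3 6·4=24, #7→S3 15·14=210. Service 973; fixed 303; total 1276.
Option 2: {S2, S3}: #1→S2 3·15=45, #2→S2 8·20=160, #3→S3 3·6=18, #4→S2 3·18=54, #5→S2 8·22=176, #6→S3 6·4=24, #7→S2 10·14=140. Service 617; fixed 588; total 1205.
Difference: |1276 − 1205| = 71.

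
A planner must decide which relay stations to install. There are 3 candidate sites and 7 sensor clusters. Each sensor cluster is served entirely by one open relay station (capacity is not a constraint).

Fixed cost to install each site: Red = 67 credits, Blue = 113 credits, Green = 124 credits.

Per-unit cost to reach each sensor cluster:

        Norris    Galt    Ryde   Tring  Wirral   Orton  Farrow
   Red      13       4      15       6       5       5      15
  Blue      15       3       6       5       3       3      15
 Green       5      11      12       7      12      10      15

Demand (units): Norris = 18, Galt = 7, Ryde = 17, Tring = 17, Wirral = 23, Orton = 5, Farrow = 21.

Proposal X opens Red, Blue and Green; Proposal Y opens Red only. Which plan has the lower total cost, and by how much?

Proposal X is cheaper by 140.

Proposal X: {Red, Blue, Green}: Norris→Green 5·18=90, Galt→Blue 3·7=21, Ryde→Blue 6·17=102, Tring→Blue 5·17=85, Wirral→Blue 3·23=69, Orton→Blue 3·5=15, Farrow→Red 15·21=315. Service 697; fixed 304; total 1001.
Proposal Y: {Red}: Norris→Red 13·18=234, Galt→Red 4·7=28, Ryde→Red 15·17=255, Tring→Red 6·17=102, Wirral→Red 5·23=115, Orton→Red 5·5=25, Farrow→Red 15·21=315. Service 1074; fixed 67; total 1141.
Difference: |1001 − 1141| = 140.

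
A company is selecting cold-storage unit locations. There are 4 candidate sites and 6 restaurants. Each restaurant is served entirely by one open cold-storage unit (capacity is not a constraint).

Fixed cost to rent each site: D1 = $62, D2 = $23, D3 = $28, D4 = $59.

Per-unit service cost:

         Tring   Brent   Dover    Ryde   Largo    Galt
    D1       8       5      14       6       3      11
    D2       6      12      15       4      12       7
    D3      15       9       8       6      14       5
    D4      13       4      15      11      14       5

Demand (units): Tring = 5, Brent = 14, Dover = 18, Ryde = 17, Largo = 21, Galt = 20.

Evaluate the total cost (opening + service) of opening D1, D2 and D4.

Total cost: 713

Each restaurant is assigned to its cheapest site among the open ones.
{D1, D2, D4}: Tring→D2 6·5=30, Brent→D4 4·14=56, Dover→D1 14·18=252, Ryde→D2 4·17=68, Largo→D1 3·21=63, Galt→D4 5·20=100. Service 569; fixed 144; total 713.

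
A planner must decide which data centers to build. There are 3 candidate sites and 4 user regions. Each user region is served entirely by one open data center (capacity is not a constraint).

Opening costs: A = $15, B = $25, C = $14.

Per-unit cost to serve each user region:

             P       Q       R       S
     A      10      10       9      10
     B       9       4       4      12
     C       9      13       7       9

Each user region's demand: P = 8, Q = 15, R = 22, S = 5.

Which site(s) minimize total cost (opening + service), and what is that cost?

Open B and C; minimum total cost 304.

For any fixed open set, each user region goes to its cheapest open site; total = fixed + service.
{B, C}: P→B 9·8=72, Q→B 4·15=60, R→B 4·22=88, S→C 9·5=45. Service 265; fixed 39; total 304.
{B}: service 280 + fixed 25 = 305
{A, B}: service 270 + fixed 40 = 310
{A, B, C}: service 265 + fixed 54 = 319
No other subset beats 304.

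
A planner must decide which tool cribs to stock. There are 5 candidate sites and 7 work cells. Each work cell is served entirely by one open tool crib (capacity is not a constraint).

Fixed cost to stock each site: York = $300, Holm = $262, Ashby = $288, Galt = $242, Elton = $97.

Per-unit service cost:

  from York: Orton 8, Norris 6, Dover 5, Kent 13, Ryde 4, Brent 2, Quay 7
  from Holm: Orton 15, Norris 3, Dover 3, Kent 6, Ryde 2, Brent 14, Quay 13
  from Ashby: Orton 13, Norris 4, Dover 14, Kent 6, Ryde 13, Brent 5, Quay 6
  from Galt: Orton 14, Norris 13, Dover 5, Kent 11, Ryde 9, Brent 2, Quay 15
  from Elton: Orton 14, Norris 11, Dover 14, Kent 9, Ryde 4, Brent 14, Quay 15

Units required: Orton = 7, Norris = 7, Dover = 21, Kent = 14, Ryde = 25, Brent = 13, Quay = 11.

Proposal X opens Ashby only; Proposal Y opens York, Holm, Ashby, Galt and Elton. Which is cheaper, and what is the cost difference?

Proposal X is cheaper by 314.

Proposal X: {Ashby}: Orton→Ashby 13·7=91, Norris→Ashby 4·7=28, Dover→Ashby 14·21=294, Kent→Ashby 6·14=84, Ryde→Ashby 13·25=325, Brent→Ashby 5·13=65, Quay→Ashby 6·11=66. Service 953; fixed 288; total 1241.
Proposal Y: {York, Holm, Ashby, Galt, Elton}: Orton→York 8·7=56, Norris→Holm 3·7=21, Dover→Holm 3·21=63, Kent→Holm 6·14=84, Ryde→Holm 2·25=50, Brent→York 2·13=26, Quay→Ashby 6·11=66. Service 366; fixed 1189; total 1555.
Difference: |1241 − 1555| = 314.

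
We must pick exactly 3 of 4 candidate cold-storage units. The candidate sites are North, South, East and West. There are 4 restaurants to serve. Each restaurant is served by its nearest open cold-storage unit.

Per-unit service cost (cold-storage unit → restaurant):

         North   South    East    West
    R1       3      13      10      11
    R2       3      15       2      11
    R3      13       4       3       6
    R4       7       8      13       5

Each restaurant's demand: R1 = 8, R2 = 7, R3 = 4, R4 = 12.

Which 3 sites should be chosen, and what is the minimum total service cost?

Choose North, East and West; total service cost 110.

With exactly 3 open, each restaurant uses its cheapest among the chosen.
{North, East, West}: R1→North 3·8=24, R2→East 2·7=14, R3→East 3·4=12, R4→West 5·12=60. Service cost 110.
{North, South, West}: service cost 121
{North, South, East}: service cost 134
Among all 4 size-3 choices, {North, East, West} is lowest.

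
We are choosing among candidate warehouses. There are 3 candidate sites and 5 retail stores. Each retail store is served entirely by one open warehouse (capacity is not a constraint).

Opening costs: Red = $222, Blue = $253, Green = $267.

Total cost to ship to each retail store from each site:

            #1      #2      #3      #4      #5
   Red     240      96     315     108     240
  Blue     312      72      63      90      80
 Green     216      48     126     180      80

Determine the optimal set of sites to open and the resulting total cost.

For any fixed open set, each retail store goes to its cheapest open site; total = fixed + service.
{Blue}: #1→Blue 312, #2→Blue 72, #3→Blue 63, #4→Blue 90, #5→Blue 80. Service 617; fixed 253; total 870.
{Green}: service 650 + fixed 267 = 917
{Blue, Green}: #1→Green 216, #2→Green 48, #3→Blue 63, #4→Blue 90, #5→Blue 80. Service 497; fixed 520; total 1017.
{Red, Blue, Green}: #1→Green 216, #2→Green 48, #3→Blue 63, #4→Blue 90, #5→Blue 80. Service 497; fixed 742; total 1239.
No other subset beats 870.

Open Blue only; minimum total cost 870.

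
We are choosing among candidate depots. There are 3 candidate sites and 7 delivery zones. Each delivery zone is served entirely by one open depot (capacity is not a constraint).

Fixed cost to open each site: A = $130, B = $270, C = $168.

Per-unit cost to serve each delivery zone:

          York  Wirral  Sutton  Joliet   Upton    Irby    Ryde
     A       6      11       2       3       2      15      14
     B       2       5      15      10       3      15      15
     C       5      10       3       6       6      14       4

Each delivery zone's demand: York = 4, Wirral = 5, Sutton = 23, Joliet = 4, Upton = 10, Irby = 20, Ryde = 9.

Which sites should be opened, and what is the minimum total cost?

Open C only; minimum total cost 707.

For any fixed open set, each delivery zone goes to its cheapest open site; total = fixed + service.
{C}: York→C 5·4=20, Wirral→C 10·5=50, Sutton→C 3·23=69, Joliet→C 6·4=24, Upton→C 6·10=60, Irby→C 14·20=280, Ryde→C 4·9=36. Service 539; fixed 168; total 707.
{A}: service 583 + fixed 130 = 713
{A, C}: York→C 5·4=20, Wirral→C 10·5=50, Sutton→A 2·23=46, Joliet→A 3·4=12, Upton→A 2·10=20, Irby→C 14·20=280, Ryde→C 4·9=36. Service 464; fixed 298; total 762.
{A, B, C}: York→B 2·4=8, Wirral→B 5·5=25, Sutton→A 2·23=46, Joliet→A 3·4=12, Upton→A 2·10=20, Irby→C 14·20=280, Ryde→C 4·9=36. Service 427; fixed 568; total 995.
No other subset beats 707.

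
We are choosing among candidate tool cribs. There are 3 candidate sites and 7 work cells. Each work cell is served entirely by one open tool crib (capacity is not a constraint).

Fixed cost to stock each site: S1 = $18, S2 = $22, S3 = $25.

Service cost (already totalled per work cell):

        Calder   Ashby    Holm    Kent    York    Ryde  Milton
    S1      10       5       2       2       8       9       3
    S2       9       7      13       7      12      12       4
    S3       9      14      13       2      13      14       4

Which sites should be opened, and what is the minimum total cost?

Open S1 only; minimum total cost 57.

For any fixed open set, each work cell goes to its cheapest open site; total = fixed + service.
{S1}: Calder→S1 10, Ashby→S1 5, Holm→S1 2, Kent→S1 2, York→S1 8, Ryde→S1 9, Milton→S1 3. Service 39; fixed 18; total 57.
{S1, S2}: service 38 + fixed 40 = 78
{S1, S3}: Calder→S3 9, Ashby→S1 5, Holm→S1 2, Kent→S1 2, York→S1 8, Ryde→S1 9, Milton→S1 3. Service 38; fixed 43; total 81.
{S1, S2, S3}: service 38 + fixed 65 = 103
No other subset beats 57.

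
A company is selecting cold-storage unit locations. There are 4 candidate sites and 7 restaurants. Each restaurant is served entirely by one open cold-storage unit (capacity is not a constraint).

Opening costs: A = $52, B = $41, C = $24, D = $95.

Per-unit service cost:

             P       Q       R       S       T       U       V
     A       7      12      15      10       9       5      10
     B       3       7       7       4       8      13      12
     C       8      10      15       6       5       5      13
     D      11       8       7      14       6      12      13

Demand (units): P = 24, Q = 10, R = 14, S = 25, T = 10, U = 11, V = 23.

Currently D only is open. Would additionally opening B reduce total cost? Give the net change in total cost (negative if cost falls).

Yes — net change −434 (cost falls by 434).

Current service cost with {D}: 1283.
Adding B: each restaurant re-picks its cheapest; new service cost 808, saving 475.
Extra fixed cost: 41. Net change = 41 − 475 = -434.
(Totals: 1378 → 944.)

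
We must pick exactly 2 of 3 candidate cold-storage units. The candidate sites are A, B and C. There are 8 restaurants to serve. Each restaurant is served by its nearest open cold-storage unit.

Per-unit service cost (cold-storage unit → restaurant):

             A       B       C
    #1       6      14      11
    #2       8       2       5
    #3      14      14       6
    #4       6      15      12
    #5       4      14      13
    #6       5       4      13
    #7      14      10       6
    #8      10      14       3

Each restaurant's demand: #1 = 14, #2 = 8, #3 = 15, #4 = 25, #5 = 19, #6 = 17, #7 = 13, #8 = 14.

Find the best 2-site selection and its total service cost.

With exactly 2 open, each restaurant uses its cheapest among the chosen.
{A, C}: #1→A 6·14=84, #2→C 5·8=40, #3→C 6·15=90, #4→A 6·25=150, #5→A 4·19=76, #6→A 5·17=85, #7→C 6·13=78, #8→C 3·14=42. Service cost 645.
{A, B}: service cost 874
{B, C}: service cost 995
Among all 3 size-2 choices, {A, C} is lowest.

Choose A and C; total service cost 645.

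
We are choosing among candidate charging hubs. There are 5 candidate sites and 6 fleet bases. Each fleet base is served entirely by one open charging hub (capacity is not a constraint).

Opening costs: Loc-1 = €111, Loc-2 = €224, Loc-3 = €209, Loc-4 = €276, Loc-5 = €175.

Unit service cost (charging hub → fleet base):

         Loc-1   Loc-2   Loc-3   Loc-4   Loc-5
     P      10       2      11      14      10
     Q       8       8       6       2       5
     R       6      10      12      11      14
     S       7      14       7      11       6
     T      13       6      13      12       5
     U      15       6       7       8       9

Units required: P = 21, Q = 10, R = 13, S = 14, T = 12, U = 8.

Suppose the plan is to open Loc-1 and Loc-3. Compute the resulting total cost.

Total cost: 978

Each fleet base is assigned to its cheapest site among the open ones.
{Loc-1, Loc-3}: P→Loc-1 10·21=210, Q→Loc-3 6·10=60, R→Loc-1 6·13=78, S→Loc-1 7·14=98, T→Loc-1 13·12=156, U→Loc-3 7·8=56. Service 658; fixed 320; total 978.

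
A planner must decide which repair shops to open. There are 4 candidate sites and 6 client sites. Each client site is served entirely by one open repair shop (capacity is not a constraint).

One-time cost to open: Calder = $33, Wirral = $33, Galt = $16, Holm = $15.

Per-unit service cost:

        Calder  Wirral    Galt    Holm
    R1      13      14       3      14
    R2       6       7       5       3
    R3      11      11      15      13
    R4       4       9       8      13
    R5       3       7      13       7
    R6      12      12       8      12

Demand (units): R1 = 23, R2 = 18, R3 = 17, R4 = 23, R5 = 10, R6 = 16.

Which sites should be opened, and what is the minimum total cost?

Open Calder, Galt and Holm; minimum total cost 624.

For any fixed open set, each client site goes to its cheapest open site; total = fixed + service.
{Calder, Galt, Holm}: R1→Galt 3·23=69, R2→Holm 3·18=54, R3→Calder 11·17=187, R4→Calder 4·23=92, R5→Calder 3·10=30, R6→Galt 8·16=128. Service 560; fixed 64; total 624.
{Calder, Galt}: service 596 + fixed 49 = 645
{Calder, Wirral, Galt, Holm}: service 560 + fixed 97 = 657
{Holm}: R1→Holm 14·23=322, R2→Holm 3·18=54, R3→Holm 13·17=221, R4→Holm 13·23=299, R5→Holm 7·10=70, R6→Holm 12·16=192. Service 1158; fixed 15; total 1173.
No other subset beats 624.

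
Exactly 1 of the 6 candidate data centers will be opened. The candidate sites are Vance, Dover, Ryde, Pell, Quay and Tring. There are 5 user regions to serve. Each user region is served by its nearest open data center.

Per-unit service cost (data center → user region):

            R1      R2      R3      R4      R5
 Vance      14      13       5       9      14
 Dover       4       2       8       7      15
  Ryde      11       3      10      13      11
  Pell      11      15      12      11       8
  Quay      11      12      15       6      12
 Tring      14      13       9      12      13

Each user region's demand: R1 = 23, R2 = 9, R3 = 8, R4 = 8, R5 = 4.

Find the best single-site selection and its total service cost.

Choose Dover only; total service cost 290.

With exactly 1 open, each user region uses its cheapest among the chosen.
{Dover}: R1→Dover 4·23=92, R2→Dover 2·9=18, R3→Dover 8·8=64, R4→Dover 7·8=56, R5→Dover 15·4=60. Service cost 290.
{Ryde}: service cost 508
{Quay}: service cost 577
Among all 6 size-1 choices, {Dover} is lowest.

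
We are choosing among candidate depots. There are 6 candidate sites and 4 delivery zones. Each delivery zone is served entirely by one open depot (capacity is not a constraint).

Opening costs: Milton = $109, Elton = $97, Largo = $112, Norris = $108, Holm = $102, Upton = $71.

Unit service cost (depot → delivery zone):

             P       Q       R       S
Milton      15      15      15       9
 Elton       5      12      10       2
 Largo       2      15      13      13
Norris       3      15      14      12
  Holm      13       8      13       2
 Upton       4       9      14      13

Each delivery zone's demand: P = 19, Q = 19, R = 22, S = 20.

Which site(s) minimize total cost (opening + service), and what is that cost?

Open Elton and Upton; minimum total cost 675.

For any fixed open set, each delivery zone goes to its cheapest open site; total = fixed + service.
{Elton, Upton}: P→Upton 4·19=76, Q→Upton 9·19=171, R→Elton 10·22=220, S→Elton 2·20=40. Service 507; fixed 168; total 675.
{Elton}: P→Elton 5·19=95, Q→Elton 12·19=228, R→Elton 10·22=220, S→Elton 2·20=40. Service 583; fixed 97; total 680.
{Elton, Holm}: P→Elton 5·19=95, Q→Holm 8·19=152, R→Elton 10·22=220, S→Elton 2·20=40. Service 507; fixed 199; total 706.
{Milton, Elton, Largo, Norris, Holm, Upton}: P→Largo 2·19=38, Q→Holm 8·19=152, R→Elton 10·22=220, S→Elton 2·20=40. Service 450; fixed 599; total 1049.
No other subset beats 675.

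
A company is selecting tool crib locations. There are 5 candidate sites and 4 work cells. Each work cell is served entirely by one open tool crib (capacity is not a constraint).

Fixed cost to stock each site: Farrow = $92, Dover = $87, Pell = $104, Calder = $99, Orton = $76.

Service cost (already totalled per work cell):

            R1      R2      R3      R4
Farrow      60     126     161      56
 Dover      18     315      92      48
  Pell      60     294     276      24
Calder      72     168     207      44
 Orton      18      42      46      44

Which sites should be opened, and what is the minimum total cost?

For any fixed open set, each work cell goes to its cheapest open site; total = fixed + service.
{Orton}: R1→Orton 18, R2→Orton 42, R3→Orton 46, R4→Orton 44. Service 150; fixed 76; total 226.
{Pell, Orton}: R1→Orton 18, R2→Orton 42, R3→Orton 46, R4→Pell 24. Service 130; fixed 180; total 310.
{Dover, Orton}: R1→Dover 18, R2→Orton 42, R3→Orton 46, R4→Orton 44. Service 150; fixed 163; total 313.
{Farrow, Dover, Pell, Calder, Orton}: R1→Dover 18, R2→Orton 42, R3→Orton 46, R4→Pell 24. Service 130; fixed 458; total 588.
No other subset beats 226.

Open Orton only; minimum total cost 226.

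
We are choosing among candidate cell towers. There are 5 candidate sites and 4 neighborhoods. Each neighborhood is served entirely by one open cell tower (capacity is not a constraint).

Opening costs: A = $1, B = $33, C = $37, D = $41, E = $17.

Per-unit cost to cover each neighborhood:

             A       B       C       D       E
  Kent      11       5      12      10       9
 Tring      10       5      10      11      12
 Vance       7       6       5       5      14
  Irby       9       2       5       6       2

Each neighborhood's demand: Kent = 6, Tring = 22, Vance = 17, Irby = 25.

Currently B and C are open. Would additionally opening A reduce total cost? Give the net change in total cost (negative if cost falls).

No — net change +1 (cost rises by 1).

Current service cost with {B, C}: 275.
Adding A: each neighborhood re-picks its cheapest; new service cost 275, saving 0.
Extra fixed cost: 1. Net change = 1 − 0 = 1.
(Totals: 345 → 346.)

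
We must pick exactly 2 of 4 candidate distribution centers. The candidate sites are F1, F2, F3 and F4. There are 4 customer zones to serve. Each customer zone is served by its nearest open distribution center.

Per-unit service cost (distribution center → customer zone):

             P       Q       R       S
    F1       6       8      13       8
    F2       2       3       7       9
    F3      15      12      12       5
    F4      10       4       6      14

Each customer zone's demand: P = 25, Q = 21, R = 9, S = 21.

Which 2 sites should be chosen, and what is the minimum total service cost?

With exactly 2 open, each customer zone uses its cheapest among the chosen.
{F2, F3}: P→F2 2·25=50, Q→F2 3·21=63, R→F2 7·9=63, S→F3 5·21=105. Service cost 281.
{F1, F2}: service cost 344
{F2, F4}: service cost 356
Among all 6 size-2 choices, {F2, F3} is lowest.

Choose F2 and F3; total service cost 281.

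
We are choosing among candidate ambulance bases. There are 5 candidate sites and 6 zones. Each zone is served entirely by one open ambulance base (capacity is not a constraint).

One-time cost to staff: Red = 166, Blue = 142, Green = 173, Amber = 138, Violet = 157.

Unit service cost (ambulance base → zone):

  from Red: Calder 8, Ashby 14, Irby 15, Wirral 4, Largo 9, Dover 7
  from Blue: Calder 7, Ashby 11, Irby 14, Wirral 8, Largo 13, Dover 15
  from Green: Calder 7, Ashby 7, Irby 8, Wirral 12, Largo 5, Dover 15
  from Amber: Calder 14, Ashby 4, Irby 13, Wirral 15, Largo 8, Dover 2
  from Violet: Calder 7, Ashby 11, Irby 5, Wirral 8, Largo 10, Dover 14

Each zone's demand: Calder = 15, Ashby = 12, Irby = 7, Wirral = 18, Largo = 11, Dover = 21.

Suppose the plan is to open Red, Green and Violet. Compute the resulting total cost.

Total cost: 994

Each zone is assigned to its cheapest site among the open ones.
{Red, Green, Violet}: Calder→Green 7·15=105, Ashby→Green 7·12=84, Irby→Violet 5·7=35, Wirral→Red 4·18=72, Largo→Green 5·11=55, Dover→Red 7·21=147. Service 498; fixed 496; total 994.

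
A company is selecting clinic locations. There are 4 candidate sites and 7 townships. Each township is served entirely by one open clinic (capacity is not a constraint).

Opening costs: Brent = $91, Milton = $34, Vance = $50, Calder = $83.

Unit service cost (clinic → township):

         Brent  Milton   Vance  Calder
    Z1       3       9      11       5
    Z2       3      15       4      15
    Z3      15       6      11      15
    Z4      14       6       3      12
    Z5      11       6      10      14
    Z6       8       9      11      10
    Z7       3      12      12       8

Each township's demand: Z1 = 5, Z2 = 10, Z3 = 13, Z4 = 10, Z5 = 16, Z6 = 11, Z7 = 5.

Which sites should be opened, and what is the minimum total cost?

For any fixed open set, each township goes to its cheapest open site; total = fixed + service.
{Brent, Milton}: Z1→Brent 3·5=15, Z2→Brent 3·10=30, Z3→Milton 6·13=78, Z4→Milton 6·10=60, Z5→Milton 6·16=96, Z6→Brent 8·11=88, Z7→Brent 3·5=15. Service 382; fixed 125; total 507.
{Brent, Milton, Vance}: Z1→Brent 3·5=15, Z2→Brent 3·10=30, Z3→Milton 6·13=78, Z4→Vance 3·10=30, Z5→Milton 6·16=96, Z6→Brent 8·11=88, Z7→Brent 3·5=15. Service 352; fixed 175; total 527.
{Milton, Vance}: Z1→Milton 9·5=45, Z2→Vance 4·10=40, Z3→Milton 6·13=78, Z4→Vance 3·10=30, Z5→Milton 6·16=96, Z6→Milton 9·11=99, Z7→Milton 12·5=60. Service 448; fixed 84; total 532.
{Brent, Milton, Vance, Calder}: service 352 + fixed 258 = 610
No other subset beats 507.

Open Brent and Milton; minimum total cost 507.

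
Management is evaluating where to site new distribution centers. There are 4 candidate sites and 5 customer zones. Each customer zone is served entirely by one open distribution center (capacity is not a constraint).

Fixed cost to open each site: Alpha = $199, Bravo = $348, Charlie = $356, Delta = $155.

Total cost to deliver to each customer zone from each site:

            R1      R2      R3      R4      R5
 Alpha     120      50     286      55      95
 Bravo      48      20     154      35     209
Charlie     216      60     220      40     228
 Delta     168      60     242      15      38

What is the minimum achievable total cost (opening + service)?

For any fixed open set, each customer zone goes to its cheapest open site; total = fixed + service.
{Delta}: R1→Delta 168, R2→Delta 60, R3→Delta 242, R4→Delta 15, R5→Delta 38. Service 523; fixed 155; total 678.
{Bravo, Delta}: service 275 + fixed 503 = 778
{Alpha}: service 606 + fixed 199 = 805
{Alpha, Bravo, Charlie, Delta}: service 275 + fixed 1058 = 1333
No other subset beats 678.

Minimum total cost: 678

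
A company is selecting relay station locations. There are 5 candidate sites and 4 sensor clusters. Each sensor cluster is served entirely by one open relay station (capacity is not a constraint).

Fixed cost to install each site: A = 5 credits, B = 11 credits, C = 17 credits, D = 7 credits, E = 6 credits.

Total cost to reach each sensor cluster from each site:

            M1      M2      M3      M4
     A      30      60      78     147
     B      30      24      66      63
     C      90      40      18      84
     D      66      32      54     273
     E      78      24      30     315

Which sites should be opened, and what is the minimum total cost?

For any fixed open set, each sensor cluster goes to its cheapest open site; total = fixed + service.
{B, C}: M1→B 30, M2→B 24, M3→C 18, M4→B 63. Service 135; fixed 28; total 163.
{B, E}: service 147 + fixed 17 = 164
{A, B, C}: service 135 + fixed 33 = 168
{A, B, C, D, E}: service 135 + fixed 46 = 181
No other subset beats 163.

Open B and C; minimum total cost 163.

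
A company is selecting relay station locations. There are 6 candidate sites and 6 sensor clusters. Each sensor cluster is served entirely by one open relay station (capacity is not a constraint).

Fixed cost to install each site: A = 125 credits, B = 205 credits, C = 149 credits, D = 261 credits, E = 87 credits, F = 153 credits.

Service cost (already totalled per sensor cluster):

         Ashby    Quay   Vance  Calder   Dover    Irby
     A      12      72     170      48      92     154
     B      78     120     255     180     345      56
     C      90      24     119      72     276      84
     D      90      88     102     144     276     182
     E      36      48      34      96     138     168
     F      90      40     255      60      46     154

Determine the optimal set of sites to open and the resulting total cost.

For any fixed open set, each sensor cluster goes to its cheapest open site; total = fixed + service.
{A, E}: Ashby→A 12, Quay→E 48, Vance→E 34, Calder→A 48, Dover→A 92, Irby→A 154. Service 388; fixed 212; total 600.
{E}: service 520 + fixed 87 = 607
{E, F}: service 370 + fixed 240 = 610
{A, B, C, D, E, F}: Ashby→A 12, Quay→C 24, Vance→E 34, Calder→A 48, Dover→F 46, Irby→B 56. Service 220; fixed 980; total 1200.
No other subset beats 600.

Open A and E; minimum total cost 600.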